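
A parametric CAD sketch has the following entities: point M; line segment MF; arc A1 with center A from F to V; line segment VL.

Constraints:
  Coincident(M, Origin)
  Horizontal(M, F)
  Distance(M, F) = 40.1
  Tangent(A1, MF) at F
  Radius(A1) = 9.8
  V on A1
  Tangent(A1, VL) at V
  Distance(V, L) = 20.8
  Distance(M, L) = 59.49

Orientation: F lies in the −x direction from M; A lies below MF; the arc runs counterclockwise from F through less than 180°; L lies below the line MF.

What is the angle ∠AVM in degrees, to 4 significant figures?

14.78°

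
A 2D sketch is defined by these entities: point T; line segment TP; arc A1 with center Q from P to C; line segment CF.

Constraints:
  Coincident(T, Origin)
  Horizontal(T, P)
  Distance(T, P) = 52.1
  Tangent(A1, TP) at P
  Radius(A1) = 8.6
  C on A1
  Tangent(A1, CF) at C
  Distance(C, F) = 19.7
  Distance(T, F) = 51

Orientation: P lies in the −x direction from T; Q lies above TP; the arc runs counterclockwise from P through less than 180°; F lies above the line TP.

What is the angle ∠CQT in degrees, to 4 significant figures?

6.961°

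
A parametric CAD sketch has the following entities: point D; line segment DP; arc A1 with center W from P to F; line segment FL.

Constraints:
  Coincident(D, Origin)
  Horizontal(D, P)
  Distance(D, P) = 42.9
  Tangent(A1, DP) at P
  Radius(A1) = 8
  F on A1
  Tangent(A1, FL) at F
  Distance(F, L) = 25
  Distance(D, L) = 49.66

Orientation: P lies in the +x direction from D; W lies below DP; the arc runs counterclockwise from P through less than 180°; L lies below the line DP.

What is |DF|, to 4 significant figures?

35.95

Checks: |WF| = 8.000 ✓; ∠(WF, FL) = 90.00° ✓; |FL| = 25.00 ✓; |DL| = 49.66 ✓.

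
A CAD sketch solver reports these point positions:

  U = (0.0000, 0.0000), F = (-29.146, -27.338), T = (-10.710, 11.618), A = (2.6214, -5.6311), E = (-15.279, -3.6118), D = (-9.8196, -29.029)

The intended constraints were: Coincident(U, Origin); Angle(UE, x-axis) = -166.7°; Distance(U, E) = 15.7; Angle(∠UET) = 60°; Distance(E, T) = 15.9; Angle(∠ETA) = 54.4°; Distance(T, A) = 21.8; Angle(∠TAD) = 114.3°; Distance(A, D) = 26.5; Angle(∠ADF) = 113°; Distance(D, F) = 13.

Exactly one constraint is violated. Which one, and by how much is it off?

Distance(D, F) = 13 — off by 6.40.

U = (0.00, 0.00) ✓; UE at -166.7° ✓; |UE| = 15.70 ✓; ∠UET = 60.00° ✓; |ET| = 15.90 ✓; ∠ETA = 54.40° ✓; |TA| = 21.80 ✓; ∠TAD = 114.3° ✓; |AD| = 26.50 ✓; ∠ADF = 113.0° ✓; |DF| = 19.40 ✗.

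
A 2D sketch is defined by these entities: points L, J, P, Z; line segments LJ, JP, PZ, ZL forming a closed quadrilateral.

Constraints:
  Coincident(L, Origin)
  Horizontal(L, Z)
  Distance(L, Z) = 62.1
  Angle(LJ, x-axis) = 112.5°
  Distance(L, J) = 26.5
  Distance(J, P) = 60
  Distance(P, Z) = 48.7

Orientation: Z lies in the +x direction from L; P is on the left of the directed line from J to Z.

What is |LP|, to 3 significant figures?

64.9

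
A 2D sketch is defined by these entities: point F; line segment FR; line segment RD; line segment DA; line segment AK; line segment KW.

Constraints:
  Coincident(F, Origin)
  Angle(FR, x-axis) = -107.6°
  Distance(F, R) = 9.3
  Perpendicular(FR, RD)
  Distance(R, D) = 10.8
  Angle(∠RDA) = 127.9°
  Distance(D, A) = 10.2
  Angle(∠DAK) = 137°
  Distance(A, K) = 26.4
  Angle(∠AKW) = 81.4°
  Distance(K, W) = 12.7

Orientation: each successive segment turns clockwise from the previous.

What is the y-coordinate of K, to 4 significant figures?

28.32

∠RDA = 127.9° gives DA at 110.3° from the x-axis; with |DA| = 10.2, A = (-16.65, 3.967). ∠DAK = 137.0° gives AK at 67.30° from the x-axis; with |AK| = 26.4, K = (-6.457, 28.32). So K.y = 28.32.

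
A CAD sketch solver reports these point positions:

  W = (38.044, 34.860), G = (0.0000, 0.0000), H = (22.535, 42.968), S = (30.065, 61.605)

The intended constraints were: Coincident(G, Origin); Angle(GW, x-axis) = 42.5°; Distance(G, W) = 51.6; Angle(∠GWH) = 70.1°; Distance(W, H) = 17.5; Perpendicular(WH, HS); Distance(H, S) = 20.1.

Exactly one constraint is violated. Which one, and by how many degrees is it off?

Perpendicular(WH, HS) — off by 5.60°.

G = (0.00, 0.00) ✓; GW at 42.50° ✓; |GW| = 51.60 ✓; ∠GWH = 70.10° ✓; |WH| = 17.50 ✓; ∠(WH, HS) = 84.40° ✗; |HS| = 20.10 ✓.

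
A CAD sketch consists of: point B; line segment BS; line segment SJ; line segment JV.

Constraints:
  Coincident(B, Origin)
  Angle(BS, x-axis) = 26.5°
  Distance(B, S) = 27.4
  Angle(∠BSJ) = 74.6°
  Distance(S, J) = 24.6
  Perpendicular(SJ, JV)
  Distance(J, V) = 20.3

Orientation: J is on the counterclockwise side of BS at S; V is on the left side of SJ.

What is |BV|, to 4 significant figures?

18.37

B is at the origin; BS runs at 26.5° with length 27.4, so S = 27.4·(cos 26.5°, sin 26.5°) = (24.52, 12.23). ∠BSJ = 74.6°, so SJ runs at 26.5° + (180° − 74.6°) = 131.9° from the x-axis; with |SJ| = 24.6, J = S + 24.6·(cos 131.9°, sin 131.9°) = (8.093, 30.54). SJ ⟂ JV; with |JV| = 20.3 on the left of SJ, V = J + 20.3·(-0.7443, -0.6678) = (-7.017, 16.98). Then |BV| = |V − B| = 18.37.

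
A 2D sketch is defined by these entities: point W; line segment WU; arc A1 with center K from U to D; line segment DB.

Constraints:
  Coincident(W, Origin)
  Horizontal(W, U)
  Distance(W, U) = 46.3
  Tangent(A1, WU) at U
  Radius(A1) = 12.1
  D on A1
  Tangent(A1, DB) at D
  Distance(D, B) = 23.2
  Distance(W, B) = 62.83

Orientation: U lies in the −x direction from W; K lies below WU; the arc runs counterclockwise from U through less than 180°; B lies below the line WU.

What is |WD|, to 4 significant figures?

59.92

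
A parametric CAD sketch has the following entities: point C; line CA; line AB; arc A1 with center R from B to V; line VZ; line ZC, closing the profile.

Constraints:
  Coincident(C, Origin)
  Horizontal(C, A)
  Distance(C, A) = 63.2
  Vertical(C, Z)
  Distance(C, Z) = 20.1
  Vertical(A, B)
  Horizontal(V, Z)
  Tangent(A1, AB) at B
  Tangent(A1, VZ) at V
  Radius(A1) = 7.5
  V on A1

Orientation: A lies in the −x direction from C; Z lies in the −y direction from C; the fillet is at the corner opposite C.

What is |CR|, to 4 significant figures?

57.11

C is at the origin; C and A share the same y with |CA| = 63.2 and A on the −x side, so A = (-63.20, 0.000). CZ is vertical with |CZ| = 20.1 and Z on the −y side, so Z = (0.000, -20.10). The virtual corner opposite C is at (-63.20, -20.10). Since A1 is tangent to AB there, RB ⟂ AB and A1 meets VZ tangentially, so RV is at right angles to VZ, with radius 7.5, so the center R sits 7.5 in from both sides at R = (-55.70, -12.60). Then |CR| = |R − C| = 57.11.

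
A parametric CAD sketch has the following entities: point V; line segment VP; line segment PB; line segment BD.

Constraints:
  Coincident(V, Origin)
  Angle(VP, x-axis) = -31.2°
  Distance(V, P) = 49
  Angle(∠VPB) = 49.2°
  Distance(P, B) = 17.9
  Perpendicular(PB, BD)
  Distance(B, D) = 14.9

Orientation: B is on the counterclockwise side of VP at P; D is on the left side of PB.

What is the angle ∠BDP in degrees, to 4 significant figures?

50.23°

V is at the origin; VP runs at -31.2° with length 49.0, so P = 49.0·(cos -31.2°, sin -31.2°) = (41.91, -25.38). ∠VPB = 49.2°, so PB runs at -31.2° + (180° − 49.2°) = 99.60° from the x-axis; with |PB| = 17.9, B = P + 17.9·(cos 99.60°, sin 99.60°) = (38.93, -7.734). PB is perpendicular to BD; with |BD| = 14.9 on the left of PB, D = B + 14.9·(-0.9860, -0.1668) = (24.24, -10.22). Then cos ∠BDP = DB·DP / (|DB||DP|), giving 50.23°.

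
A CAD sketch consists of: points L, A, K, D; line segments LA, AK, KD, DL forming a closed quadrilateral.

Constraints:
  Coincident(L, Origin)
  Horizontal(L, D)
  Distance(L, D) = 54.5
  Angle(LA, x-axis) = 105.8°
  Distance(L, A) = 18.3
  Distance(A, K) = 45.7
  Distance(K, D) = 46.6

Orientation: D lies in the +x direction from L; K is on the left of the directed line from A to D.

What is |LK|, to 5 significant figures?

53.733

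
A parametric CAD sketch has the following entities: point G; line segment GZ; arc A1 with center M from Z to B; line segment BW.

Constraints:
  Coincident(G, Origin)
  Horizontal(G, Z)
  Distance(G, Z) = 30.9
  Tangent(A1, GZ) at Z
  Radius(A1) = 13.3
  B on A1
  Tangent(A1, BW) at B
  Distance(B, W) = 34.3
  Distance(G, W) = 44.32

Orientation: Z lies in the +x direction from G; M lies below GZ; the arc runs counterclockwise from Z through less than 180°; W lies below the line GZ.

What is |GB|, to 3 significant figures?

20.6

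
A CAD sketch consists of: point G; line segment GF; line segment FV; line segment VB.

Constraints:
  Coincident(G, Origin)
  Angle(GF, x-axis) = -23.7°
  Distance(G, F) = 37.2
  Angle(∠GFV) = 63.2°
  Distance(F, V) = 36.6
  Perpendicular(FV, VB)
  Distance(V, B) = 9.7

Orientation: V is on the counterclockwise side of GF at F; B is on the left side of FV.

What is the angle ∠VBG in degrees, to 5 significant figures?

139.85°

G is at the origin; GF runs at -23.7° with length 37.2, so F = 37.2·(cos -23.7°, sin -23.7°) = (34.063, -14.952). ∠GFV = 63.2°, so FV runs at -23.7° + (180° − 63.2°) = 93.100° from the x-axis; with |FV| = 36.6, V = F + 36.6·(cos 93.100°, sin 93.100°) = (32.083, 21.594). FV ⟂ VB; with |VB| = 9.7 on the left of FV, B = V + 9.7·(-0.99854, -0.054079) = (22.398, 21.069). Then cos ∠VBG = BV·BG / (|BV||BG|), giving 139.85°.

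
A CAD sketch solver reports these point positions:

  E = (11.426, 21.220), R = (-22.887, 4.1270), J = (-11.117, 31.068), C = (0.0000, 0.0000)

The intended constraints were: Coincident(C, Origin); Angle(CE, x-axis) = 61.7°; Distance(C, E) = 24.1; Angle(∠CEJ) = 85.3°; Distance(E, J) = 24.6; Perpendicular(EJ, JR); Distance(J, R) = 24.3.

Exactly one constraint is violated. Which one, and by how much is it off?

Distance(J, R) = 24.3 — off by 5.10.

C = (0.00, 0.00) ✓; CE at 61.70° ✓; |CE| = 24.10 ✓; ∠CEJ = 85.30° ✓; |EJ| = 24.60 ✓; ∠(EJ, JR) = 90.00° ✓; |JR| = 29.40 ✗.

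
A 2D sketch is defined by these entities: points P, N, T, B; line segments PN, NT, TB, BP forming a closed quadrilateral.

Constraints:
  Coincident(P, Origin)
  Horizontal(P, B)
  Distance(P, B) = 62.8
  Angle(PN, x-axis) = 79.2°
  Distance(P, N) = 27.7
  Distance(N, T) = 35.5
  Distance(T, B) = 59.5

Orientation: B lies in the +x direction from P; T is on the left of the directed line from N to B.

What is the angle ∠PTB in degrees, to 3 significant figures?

63.5°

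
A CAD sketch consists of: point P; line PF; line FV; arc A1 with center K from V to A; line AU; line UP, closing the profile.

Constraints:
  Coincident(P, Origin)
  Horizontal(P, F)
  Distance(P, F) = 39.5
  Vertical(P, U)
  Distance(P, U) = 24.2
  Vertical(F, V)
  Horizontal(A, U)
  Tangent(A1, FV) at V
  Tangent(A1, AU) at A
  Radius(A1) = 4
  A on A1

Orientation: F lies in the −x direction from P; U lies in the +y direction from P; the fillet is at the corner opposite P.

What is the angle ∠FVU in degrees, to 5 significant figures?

95.782°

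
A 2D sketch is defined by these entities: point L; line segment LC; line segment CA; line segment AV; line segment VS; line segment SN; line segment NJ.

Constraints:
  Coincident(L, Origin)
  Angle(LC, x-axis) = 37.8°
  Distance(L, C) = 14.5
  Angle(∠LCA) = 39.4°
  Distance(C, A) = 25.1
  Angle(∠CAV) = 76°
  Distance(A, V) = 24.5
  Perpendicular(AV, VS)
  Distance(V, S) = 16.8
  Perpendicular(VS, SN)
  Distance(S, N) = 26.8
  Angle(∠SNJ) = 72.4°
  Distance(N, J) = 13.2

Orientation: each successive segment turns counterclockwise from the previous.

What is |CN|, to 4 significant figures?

11.28

L is at the origin; LC runs at 37.8° with length 14.5, so C = (11.46, 8.887). ∠LCA = 39.4° gives CA at 178.4° from the x-axis; with |CA| = 25.1, A = (-13.63, 9.588). ∠CAV = 76.0° gives AV at -77.60° from the x-axis; with |AV| = 24.5, V = (-8.372, -14.34). AV is perpendicular to VS, so VS runs at 12.40°; with |VS| = 16.8, S = (8.036, -10.73). VS ⟂ SN, so SN runs at 102.4°; with |SN| = 26.8, N = (2.281, 15.44). Then |CN| = |N − C| = 11.28.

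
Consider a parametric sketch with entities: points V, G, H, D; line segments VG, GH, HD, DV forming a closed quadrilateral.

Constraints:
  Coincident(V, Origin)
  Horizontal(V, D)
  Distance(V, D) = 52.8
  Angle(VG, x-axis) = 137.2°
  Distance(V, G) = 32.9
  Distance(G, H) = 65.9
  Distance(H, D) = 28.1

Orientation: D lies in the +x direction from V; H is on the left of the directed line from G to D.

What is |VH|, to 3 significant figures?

49.0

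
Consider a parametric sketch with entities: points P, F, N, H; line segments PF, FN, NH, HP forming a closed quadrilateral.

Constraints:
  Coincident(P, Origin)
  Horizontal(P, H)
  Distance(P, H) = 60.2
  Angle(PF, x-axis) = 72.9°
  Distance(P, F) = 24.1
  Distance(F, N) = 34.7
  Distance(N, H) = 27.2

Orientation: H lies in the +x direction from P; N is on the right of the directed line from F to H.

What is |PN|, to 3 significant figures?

33.0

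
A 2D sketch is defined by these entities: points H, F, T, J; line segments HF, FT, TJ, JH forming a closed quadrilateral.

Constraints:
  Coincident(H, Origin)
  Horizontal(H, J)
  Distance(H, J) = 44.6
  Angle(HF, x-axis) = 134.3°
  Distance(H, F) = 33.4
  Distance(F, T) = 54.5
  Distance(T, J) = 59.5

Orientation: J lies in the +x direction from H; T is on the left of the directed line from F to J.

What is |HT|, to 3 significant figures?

58.9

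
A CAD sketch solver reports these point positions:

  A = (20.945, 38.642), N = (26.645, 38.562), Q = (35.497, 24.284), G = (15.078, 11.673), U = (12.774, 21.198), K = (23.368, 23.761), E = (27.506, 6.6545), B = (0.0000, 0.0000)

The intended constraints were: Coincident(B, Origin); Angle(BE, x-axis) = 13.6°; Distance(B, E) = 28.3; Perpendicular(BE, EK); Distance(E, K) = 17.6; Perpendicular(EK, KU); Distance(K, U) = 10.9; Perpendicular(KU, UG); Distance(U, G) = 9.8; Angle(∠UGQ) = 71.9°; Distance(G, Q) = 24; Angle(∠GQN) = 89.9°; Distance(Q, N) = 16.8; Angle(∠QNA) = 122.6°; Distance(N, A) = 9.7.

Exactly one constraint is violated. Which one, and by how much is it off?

Distance(N, A) = 9.7 — off by 4.00.

B = (0.00, 0.00) ✓; BE at 13.60° ✓; |BE| = 28.30 ✓; ∠(BE, EK) = 90.00° ✓; |EK| = 17.60 ✓; ∠(EK, KU) = 90.00° ✓; |KU| = 10.90 ✓; ∠(KU, UG) = 90.00° ✓; |UG| = 9.800 ✓; ∠UGQ = 71.90° ✓; |GQ| = 24.00 ✓; ∠GQN = 89.90° ✓; |QN| = 16.80 ✓; ∠QNA = 122.6° ✓; |NA| = 5.701 ✗.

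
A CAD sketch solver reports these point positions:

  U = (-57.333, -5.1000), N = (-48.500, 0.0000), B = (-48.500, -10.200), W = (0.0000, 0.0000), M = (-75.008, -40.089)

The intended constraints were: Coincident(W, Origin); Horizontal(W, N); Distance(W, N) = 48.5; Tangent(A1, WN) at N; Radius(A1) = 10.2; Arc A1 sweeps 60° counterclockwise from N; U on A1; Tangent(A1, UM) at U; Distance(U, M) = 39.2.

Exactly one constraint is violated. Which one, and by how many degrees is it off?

Tangent(A1, UM) at U — off by 3.20°.

W = (0.00, 0.00) ✓; W.y = 0.00, N.y = 0.00 ✓; |WN| = 48.50 ✓; ∠(BN, NW) = 90.00° ✓; |BN| = 10.20 ✓; bearing(B→U) − bearing(B→N) = 60.00° ✓; |BU| = 10.20 ✓; ∠(BU, UM) = 86.80° ✗; |UM| = 39.20 ✓.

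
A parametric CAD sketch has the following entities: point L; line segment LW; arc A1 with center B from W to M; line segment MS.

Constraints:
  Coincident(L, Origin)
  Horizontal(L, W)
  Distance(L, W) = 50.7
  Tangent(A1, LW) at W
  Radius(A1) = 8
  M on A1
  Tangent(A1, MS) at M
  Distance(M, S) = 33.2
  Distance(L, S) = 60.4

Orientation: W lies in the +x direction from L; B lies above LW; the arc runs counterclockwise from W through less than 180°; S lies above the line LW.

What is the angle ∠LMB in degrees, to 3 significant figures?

13.9°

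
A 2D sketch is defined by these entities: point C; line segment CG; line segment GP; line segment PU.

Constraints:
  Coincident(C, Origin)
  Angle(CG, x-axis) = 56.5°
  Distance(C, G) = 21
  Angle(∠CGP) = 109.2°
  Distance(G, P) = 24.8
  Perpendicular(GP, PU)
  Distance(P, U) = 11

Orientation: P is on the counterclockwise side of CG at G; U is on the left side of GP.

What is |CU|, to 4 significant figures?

32.91

C is at the origin; CG runs at 56.5° with length 21.0, so G = 21.0·(cos 56.5°, sin 56.5°) = (11.59, 17.51). ∠CGP = 109.2°, so GP runs at 56.5° + (180° − 109.2°) = 127.3° from the x-axis; with |GP| = 24.8, P = G + 24.8·(cos 127.3°, sin 127.3°) = (-3.438, 37.24). The perpendicularity gives PU at right angles to GP; with |PU| = 11.0 on the left of GP, U = P + 11.0·(-0.7955, -0.6060) = (-12.19, 30.57). Then |CU| = |U − C| = 32.91.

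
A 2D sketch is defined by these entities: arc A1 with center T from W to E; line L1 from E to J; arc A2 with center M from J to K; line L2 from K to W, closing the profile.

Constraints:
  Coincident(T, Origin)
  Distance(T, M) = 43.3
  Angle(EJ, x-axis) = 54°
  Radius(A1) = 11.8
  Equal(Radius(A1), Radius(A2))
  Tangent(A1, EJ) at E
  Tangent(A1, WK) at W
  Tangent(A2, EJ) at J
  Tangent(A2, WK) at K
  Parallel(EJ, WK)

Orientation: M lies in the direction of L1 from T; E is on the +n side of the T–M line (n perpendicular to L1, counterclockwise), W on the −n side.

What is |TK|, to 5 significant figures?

44.879

The slot axis is L1's direction at 54.0°, so u = (cos 54.0°, sin 54.0°) = (0.58779, 0.80902) and n = (−sin 54.0°, cos 54.0°) = (-0.80902, 0.58779). T is at the origin and M lies 43.3 along u from T, so M = 43.3·u = (25.451, 35.030). Tangency of A1 to both parallel lines with radius 11.8 puts E and W at T ± 11.8·n: E = (-9.5464, 6.9359), W = (9.5464, -6.9359). Equal radii place J and K the same way about M: J = M + 11.8·n = (15.905, 41.966), K = M − 11.8·n = (34.998, 28.095). Then |TK| = |K − T| = 44.879.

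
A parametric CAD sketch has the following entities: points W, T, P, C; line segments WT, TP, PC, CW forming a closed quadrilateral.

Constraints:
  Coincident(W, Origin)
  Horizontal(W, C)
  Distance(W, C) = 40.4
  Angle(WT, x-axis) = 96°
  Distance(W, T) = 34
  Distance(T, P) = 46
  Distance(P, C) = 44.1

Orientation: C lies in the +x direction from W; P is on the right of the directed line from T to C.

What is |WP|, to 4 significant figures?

12.32

W is at the origin; WC is horizontal with |WC| = 40.4 and C in +x, so C = (40.4, 0). WT runs at 96.0° with |WT| = 34.0, so T = (-3.554, 33.81). P is determined by |TP| = 46.0 and |PC| = 44.1 together: it lies at the intersection of circle(T, 46.0) and circle(C, 44.1). With |TC| = 55.46, the foot of the radical line on TC is 29.27 from T and the perpendicular offset is √(46.0² − 29.27²) = 35.49. Taking the right-of-TC solution: P = (-1.990, -12.16).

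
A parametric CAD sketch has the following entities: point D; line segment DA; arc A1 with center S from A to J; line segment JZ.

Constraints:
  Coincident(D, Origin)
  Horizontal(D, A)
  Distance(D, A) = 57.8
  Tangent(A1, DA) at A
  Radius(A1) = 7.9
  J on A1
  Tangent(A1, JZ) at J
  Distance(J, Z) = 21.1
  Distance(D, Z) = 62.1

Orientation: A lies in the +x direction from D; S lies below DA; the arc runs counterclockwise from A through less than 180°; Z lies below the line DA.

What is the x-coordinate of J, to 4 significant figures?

50.06

Checks: |SJ| = 7.900 ✓; ∠(SJ, JZ) = 90.00° ✓; |JZ| = 21.10 ✓; |DZ| = 62.10 ✓.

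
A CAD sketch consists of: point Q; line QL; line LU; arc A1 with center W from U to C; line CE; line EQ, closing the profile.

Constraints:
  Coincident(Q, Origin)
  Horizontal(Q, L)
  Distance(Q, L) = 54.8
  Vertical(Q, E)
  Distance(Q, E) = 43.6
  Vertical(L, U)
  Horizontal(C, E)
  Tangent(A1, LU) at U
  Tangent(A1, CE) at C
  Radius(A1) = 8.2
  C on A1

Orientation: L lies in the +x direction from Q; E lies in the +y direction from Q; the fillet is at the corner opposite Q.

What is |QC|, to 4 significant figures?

63.82

Q is at the origin; QL is horizontal with |QL| = 54.8 and L on the +x side, so L = (54.80, 0.000). QE is vertical with |QE| = 43.6 and E on the +y side, so E = (0.000, 43.60). The virtual corner opposite Q is at (54.80, 43.60). Since A1 is tangent to LU there, WU ⟂ LU and since A1 is tangent to CE there, WC ⟂ CE, with radius 8.2, so the center W sits 8.2 in from both sides at W = (46.60, 35.40). That places the tangent points at U = (54.80, 35.40) on LU and C = (46.60, 43.60) on CE. Then |QC| = |C − Q| = 63.82.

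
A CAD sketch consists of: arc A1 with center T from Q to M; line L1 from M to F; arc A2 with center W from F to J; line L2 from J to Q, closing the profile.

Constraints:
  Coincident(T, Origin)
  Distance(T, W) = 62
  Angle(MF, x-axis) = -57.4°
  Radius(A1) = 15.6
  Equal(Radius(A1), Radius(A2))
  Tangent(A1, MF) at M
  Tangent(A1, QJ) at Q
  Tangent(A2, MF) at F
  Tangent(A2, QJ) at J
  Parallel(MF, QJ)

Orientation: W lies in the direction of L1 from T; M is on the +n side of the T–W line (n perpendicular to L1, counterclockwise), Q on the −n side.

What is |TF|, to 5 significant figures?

63.932

Tangency of A1 to both parallel lines with radius 15.6 puts M and Q at T ± 15.6·n: M = (13.142, 8.4048), Q = (-13.142, -8.4048). Equal radii place F and J the same way about W: F = W + 15.6·n = (46.546, -43.827), J = W − 15.6·n = (20.262, -60.637). Then |TF| = |F − T| = 63.932.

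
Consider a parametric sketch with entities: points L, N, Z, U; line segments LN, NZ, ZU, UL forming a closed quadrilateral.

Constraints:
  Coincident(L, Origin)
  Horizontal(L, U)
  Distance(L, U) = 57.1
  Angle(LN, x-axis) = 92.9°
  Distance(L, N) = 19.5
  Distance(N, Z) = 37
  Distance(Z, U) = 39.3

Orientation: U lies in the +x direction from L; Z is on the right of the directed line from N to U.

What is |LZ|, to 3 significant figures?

22.5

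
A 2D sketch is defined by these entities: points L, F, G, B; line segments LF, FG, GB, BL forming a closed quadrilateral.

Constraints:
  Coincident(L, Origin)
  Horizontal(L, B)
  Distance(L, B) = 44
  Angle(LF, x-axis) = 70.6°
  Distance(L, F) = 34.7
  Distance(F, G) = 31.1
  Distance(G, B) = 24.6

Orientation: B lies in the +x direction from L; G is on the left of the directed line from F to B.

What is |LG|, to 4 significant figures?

48.19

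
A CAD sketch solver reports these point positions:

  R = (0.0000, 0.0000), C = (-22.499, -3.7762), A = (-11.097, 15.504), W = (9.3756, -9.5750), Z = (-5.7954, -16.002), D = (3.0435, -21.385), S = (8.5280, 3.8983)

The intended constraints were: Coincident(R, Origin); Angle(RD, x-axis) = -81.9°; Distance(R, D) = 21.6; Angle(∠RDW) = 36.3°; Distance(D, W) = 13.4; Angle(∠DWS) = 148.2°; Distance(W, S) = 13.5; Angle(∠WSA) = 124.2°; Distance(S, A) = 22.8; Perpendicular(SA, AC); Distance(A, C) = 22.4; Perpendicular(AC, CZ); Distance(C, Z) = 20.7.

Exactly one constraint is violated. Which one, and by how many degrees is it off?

Perpendicular(AC, CZ) — off by 5.60°.

R = (0.00, 0.00) ✓; RD at -81.90° ✓; |RD| = 21.60 ✓; ∠RDW = 36.30° ✓; |DW| = 13.40 ✓; ∠DWS = 148.2° ✓; |WS| = 13.50 ✓; ∠WSA = 124.2° ✓; |SA| = 22.80 ✓; ∠(SA, AC) = 90.00° ✓; |AC| = 22.40 ✓; ∠(AC, CZ) = 84.40° ✗; |CZ| = 20.70 ✓.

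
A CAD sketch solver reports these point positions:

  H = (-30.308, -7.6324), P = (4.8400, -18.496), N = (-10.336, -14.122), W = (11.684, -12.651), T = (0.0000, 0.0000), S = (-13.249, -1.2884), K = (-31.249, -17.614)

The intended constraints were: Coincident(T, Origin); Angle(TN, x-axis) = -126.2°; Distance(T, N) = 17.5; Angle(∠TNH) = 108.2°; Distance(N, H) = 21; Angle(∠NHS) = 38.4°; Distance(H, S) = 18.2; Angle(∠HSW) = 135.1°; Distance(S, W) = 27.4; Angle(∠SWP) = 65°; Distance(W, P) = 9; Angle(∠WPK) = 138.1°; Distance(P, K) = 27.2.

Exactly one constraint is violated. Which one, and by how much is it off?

Distance(P, K) = 27.2 — off by 8.90.

T = (0.00, 0.00) ✓; TN at -126.2° ✓; |TN| = 17.50 ✓; ∠TNH = 108.2° ✓; |NH| = 21.00 ✓; ∠NHS = 38.40° ✓; |HS| = 18.20 ✓; ∠HSW = 135.1° ✓; |SW| = 27.40 ✓; ∠SWP = 65.00° ✓; |WP| = 9.000 ✓; ∠WPK = 138.1° ✓; |PK| = 36.10 ✗.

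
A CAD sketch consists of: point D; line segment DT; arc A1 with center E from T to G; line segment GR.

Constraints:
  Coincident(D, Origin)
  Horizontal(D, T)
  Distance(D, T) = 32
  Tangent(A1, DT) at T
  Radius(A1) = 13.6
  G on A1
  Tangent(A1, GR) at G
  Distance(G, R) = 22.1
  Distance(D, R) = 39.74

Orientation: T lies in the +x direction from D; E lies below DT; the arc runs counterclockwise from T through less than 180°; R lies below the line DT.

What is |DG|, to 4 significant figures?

22.73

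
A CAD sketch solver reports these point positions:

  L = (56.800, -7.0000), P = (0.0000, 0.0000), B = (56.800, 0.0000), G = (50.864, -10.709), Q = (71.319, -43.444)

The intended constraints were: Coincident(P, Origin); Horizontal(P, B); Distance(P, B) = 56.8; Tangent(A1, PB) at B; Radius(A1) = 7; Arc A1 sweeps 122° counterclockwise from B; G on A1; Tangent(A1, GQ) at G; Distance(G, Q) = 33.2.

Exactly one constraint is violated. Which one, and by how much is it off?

Distance(G, Q) = 33.2 — off by 5.40.

P = (0.00, 0.00) ✓; P.y = 0.00, B.y = 0.00 ✓; |PB| = 56.80 ✓; ∠(LB, BP) = 90.00° ✓; |LB| = 7.000 ✓; bearing(L→G) − bearing(L→B) = 122.0° ✓; |LG| = 6.999 ✓; ∠(LG, GQ) = 90.00° ✓; |GQ| = 38.60 ✗.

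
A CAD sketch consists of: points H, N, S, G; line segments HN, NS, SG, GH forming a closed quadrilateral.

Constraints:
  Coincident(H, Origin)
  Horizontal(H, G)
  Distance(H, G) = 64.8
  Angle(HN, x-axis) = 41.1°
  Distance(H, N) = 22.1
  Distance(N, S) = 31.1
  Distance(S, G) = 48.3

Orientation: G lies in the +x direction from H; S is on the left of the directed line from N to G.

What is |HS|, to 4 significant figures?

52.99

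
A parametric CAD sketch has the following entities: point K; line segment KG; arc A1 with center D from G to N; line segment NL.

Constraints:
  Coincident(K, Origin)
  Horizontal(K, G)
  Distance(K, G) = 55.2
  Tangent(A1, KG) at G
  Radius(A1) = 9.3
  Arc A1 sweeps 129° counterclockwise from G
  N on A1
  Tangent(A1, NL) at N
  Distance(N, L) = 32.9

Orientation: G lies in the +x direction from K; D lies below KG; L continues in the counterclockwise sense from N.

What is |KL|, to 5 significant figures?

79.842

K is at the origin; K and G share the same y with |KG| = 55.2 and G on the +x side, so G = (55.200, 0.0000). Since A1 is tangent to KG there, DG ⟂ KG, so D = G + (0, -9.3) = (55.200, -9.3000). On A1, G sits at bearing 90° from D; a 129° counterclockwise sweep puts N at bearing 219°, so N = D + 9.3·(cos 219°, sin 219°) = (47.973, -15.153). A1 meets NL tangentially, so DN is at right angles to NL, so NL runs along (−sin 219°, cos 219°); with |NL| = 32.9, L = (68.677, -40.721). Then |KL| = |L − K| = 79.842.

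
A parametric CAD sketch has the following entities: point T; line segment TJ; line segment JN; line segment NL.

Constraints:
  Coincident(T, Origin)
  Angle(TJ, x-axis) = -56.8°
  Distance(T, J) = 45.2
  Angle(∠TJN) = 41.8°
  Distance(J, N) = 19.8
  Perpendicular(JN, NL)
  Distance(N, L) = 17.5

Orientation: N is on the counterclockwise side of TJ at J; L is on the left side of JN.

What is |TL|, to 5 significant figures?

18.776

∠TJN = 41.8°, so JN runs at -56.8° + (180° − 41.8°) = 81.400° from the x-axis; with |JN| = 19.8, N = J + 19.8·(cos 81.400°, sin 81.400°) = (27.711, -18.244). The perpendicularity gives NL at right angles to JN; with |NL| = 17.5 on the left of JN, L = N + 17.5·(-0.98876, 0.14954) = (10.407, -15.628). Then |TL| = |L − T| = 18.776.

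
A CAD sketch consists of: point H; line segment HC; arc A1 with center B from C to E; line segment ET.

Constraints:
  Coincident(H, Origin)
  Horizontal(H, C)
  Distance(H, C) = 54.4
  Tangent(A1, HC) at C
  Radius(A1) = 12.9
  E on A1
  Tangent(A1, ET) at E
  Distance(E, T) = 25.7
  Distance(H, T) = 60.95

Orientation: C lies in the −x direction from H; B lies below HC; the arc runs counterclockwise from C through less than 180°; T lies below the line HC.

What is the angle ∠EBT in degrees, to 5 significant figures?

63.346°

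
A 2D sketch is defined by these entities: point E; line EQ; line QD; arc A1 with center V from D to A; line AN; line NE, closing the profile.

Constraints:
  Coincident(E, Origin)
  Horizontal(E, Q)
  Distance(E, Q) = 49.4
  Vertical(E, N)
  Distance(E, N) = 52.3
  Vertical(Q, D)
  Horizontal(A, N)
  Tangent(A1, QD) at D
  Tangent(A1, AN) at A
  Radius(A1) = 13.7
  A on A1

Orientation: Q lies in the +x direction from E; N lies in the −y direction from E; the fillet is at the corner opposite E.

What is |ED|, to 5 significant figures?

62.692

E is at the origin; EQ is horizontal with |EQ| = 49.4 and Q on the +x side, so Q = (49.400, 0.0000). E and N share the same x with |EN| = 52.3 and N on the −y side, so N = (0.0000, -52.300). The virtual corner opposite E is at (49.400, -52.300). The tangent condition forces VD to be normal to QD and A1 meets AN tangentially, so VA is at right angles to AN, with radius 13.7, so the center V sits 13.7 in from both sides at V = (35.700, -38.600). That places the tangent points at D = (49.400, -38.600) on QD and A = (35.700, -52.300) on AN. Then |ED| = |D − E| = 62.692.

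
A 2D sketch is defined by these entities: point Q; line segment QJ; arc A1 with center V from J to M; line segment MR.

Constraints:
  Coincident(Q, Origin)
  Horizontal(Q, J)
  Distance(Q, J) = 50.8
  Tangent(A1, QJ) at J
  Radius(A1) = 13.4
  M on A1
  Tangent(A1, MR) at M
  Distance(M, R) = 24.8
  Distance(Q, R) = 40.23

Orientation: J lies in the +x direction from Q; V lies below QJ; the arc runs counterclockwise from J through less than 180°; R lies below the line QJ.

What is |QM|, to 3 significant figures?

39.6

Checks: |VJ| = 13.40 ✓; |VM| = 13.40 ✓; ∠(VM, MR) = 90.00° ✓; |MR| = 24.80 ✓; |QR| = 40.23 ✓.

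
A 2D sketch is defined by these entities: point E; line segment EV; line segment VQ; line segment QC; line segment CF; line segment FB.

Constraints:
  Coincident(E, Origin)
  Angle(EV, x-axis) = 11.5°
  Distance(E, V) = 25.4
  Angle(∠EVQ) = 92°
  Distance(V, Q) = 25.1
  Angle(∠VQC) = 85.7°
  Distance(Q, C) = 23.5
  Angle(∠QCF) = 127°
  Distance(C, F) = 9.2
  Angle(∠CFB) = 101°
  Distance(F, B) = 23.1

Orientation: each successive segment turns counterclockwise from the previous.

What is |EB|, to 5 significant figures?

13.691

E is at the origin; EV runs at 11.5° with length 25.4, so V = (24.890, 5.0639). ∠EVQ = 92.0° gives VQ at 99.500° from the x-axis; with |VQ| = 25.1, Q = (20.747, 29.820). ∠VQC = 85.7° gives QC at -166.20° from the x-axis; with |QC| = 23.5, C = (-2.0743, 24.214). ∠QCF = 127.0° gives CF at -113.20° from the x-axis; with |CF| = 9.2, F = (-5.6985, 15.758). ∠CFB = 101.0° gives FB at -34.200° from the x-axis; with |FB| = 23.1, B = (13.407, 2.7740). Then |EB| = |B − E| = 13.691.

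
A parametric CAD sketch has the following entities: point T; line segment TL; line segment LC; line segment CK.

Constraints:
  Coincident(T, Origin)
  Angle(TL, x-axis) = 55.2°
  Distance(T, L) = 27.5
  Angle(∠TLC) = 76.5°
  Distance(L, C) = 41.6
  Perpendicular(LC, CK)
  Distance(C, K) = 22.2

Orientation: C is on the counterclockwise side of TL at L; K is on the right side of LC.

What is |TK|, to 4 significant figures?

60.27

T is at the origin; TL runs at 55.2° with length 27.5, so L = 27.5·(cos 55.2°, sin 55.2°) = (15.69, 22.58). ∠TLC = 76.5°, so LC runs at 55.2° + (180° − 76.5°) = 158.7° from the x-axis; with |LC| = 41.6, C = L + 41.6·(cos 158.7°, sin 158.7°) = (-23.06, 37.69). LC is perpendicular to CK; with |CK| = 22.2 on the right of LC, K = C + 22.2·(0.3633, 0.9317) = (-15.00, 58.38). Then |TK| = |K − T| = 60.27.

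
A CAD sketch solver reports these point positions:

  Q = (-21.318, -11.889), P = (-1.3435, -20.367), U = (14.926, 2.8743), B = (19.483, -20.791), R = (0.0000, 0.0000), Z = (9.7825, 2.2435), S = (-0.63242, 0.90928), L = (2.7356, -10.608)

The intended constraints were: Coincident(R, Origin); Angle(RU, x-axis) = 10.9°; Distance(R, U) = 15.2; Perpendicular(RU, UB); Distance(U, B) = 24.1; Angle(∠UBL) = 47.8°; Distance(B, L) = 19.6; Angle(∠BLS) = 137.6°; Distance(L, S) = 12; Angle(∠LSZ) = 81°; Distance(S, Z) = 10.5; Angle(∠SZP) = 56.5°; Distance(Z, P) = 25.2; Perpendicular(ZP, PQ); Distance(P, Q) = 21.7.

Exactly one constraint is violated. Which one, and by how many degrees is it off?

Perpendicular(ZP, PQ) — off by 3.20°.

R = (0.00, 0.00) ✓; RU at 10.90° ✓; |RU| = 15.20 ✓; ∠(RU, UB) = 90.00° ✓; |UB| = 24.10 ✓; ∠UBL = 47.80° ✓; |BL| = 19.60 ✓; ∠BLS = 137.6° ✓; |LS| = 12.00 ✓; ∠LSZ = 81.00° ✓; |SZ| = 10.50 ✓; ∠SZP = 56.50° ✓; |ZP| = 25.20 ✓; ∠(ZP, PQ) = 86.80° ✗; |PQ| = 21.70 ✓.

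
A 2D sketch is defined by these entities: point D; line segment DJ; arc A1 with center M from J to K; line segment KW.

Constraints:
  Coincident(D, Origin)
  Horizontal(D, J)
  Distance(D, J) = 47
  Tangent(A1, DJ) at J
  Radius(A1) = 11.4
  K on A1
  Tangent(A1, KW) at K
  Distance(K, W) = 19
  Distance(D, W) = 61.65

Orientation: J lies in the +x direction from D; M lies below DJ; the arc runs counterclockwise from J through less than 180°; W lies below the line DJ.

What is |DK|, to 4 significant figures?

43.39

Checks: |MK| = 11.40 ✓; ∠(MK, KW) = 90.00° ✓; |KW| = 19.00 ✓; |DW| = 61.65 ✓.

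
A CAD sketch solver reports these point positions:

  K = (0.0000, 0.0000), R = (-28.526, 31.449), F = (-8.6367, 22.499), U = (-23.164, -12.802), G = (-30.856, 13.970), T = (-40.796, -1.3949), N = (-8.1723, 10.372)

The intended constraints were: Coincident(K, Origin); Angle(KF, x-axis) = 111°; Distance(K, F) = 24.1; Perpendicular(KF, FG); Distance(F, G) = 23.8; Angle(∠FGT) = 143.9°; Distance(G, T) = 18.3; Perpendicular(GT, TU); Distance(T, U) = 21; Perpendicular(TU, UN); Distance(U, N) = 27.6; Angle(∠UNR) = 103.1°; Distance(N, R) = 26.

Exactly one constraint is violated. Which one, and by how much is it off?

Distance(N, R) = 26 — off by 3.30.

K = (0.00, 0.00) ✓; KF at 111.0° ✓; |KF| = 24.10 ✓; ∠(KF, FG) = 90.00° ✓; |FG| = 23.80 ✓; ∠FGT = 143.9° ✓; |GT| = 18.30 ✓; ∠(GT, TU) = 90.00° ✓; |TU| = 21.00 ✓; ∠(TU, UN) = 90.00° ✓; |UN| = 27.60 ✓; ∠UNR = 103.1° ✓; |NR| = 29.30 ✗.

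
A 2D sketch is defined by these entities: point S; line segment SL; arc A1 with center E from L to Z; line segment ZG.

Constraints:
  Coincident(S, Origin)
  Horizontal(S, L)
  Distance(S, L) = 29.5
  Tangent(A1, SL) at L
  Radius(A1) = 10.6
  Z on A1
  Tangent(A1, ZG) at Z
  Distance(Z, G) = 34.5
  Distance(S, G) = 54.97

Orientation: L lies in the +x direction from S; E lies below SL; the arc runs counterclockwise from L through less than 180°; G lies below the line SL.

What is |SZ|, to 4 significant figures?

23.62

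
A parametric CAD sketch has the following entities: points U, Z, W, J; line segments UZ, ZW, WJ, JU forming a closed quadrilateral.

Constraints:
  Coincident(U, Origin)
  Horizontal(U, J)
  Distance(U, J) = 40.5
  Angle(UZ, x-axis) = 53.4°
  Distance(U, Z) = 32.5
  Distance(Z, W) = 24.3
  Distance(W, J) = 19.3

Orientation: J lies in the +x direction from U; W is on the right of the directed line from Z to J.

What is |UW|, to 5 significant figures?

21.372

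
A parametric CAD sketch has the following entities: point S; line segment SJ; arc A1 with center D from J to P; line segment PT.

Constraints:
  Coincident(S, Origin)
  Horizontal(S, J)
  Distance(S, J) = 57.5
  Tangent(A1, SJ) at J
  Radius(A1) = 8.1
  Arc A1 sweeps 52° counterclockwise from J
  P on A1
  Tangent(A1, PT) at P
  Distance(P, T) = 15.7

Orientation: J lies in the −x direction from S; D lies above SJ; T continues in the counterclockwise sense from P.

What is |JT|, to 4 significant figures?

22.30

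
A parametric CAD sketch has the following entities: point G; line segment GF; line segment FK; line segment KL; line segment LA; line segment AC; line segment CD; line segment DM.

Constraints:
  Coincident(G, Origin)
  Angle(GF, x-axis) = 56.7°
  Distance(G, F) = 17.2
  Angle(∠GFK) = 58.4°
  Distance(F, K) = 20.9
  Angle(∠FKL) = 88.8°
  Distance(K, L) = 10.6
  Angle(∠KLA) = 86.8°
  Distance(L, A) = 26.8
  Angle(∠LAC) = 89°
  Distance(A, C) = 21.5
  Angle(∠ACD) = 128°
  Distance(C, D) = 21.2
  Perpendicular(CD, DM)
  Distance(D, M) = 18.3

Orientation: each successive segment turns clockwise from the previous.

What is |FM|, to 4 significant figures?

25.30

∠ACD = 128.0° gives CD at -32.30° from the x-axis; with |CD| = 21.2, D = (37.31, 12.14). The perpendicularity gives DM at right angles to CD, so DM runs at -122.3°; with |DM| = 18.3, M = (27.53, -3.324). Then |FM| = |M − F| = 25.30.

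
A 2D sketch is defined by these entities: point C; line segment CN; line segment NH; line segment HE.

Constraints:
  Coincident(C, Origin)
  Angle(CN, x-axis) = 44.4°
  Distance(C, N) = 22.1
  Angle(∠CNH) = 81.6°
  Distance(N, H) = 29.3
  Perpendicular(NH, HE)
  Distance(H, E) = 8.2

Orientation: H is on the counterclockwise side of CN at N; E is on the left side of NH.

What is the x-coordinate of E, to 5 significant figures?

-12.506

∠CNH = 81.6°, so NH runs at 44.4° + (180° − 81.6°) = 142.80° from the x-axis; with |NH| = 29.3, H = N + 29.3·(cos 142.80°, sin 142.80°) = (-7.5485, 33.177). The perpendicularity gives HE at right angles to NH; with |HE| = 8.2 on the left of NH, E = H + 8.2·(-0.60460, -0.79653) = (-12.506, 26.646). So E.x = -12.506.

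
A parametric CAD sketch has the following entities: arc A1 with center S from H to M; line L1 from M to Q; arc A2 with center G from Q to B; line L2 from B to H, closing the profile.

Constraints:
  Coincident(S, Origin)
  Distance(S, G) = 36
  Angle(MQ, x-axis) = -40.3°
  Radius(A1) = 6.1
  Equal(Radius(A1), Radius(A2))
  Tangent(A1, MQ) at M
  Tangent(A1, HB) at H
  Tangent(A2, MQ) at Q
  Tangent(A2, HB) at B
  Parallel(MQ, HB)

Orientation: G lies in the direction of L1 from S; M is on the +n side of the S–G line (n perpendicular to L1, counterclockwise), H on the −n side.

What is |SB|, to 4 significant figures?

36.51

Tangency of A1 to both parallel lines with radius 6.1 puts M and H at S ± 6.1·n: M = (3.945, 4.652), H = (-3.945, -4.652). Equal radii place Q and B the same way about G: Q = G + 6.1·n = (31.40, -18.63), B = G − 6.1·n = (23.51, -27.94). Then |SB| = |B − S| = 36.51.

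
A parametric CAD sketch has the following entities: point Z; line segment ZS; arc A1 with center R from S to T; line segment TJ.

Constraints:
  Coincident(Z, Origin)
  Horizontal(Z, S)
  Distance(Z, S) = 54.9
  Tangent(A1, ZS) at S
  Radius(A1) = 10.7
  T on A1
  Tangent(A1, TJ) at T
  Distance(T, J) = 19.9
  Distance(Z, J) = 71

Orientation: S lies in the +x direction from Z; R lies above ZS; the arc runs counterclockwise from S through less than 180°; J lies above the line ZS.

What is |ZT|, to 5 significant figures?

66.593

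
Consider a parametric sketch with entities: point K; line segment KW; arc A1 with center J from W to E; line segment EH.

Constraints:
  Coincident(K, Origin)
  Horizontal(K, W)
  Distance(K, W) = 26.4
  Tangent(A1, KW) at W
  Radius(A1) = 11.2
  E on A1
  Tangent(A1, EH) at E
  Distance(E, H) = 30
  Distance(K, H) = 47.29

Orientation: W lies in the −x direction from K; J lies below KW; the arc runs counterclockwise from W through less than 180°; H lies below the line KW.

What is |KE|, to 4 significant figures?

39.79

K is at the origin; K and W share the same y with |KW| = 26.4 and W on the −x side, so W = (-26.40, 0.000). Since A1 is tangent to KW there, JW ⟂ KW, so J = W + (0, -11.2) = (-26.40, -11.20). Since JE ⟂ EH (tangency), |JH| = √(11.2² + 30.0²) = 32.02 regardless of where E sits on A1. So H lies on both circle(K, 47.29) and circle(J, 32.02); the below-KW intersection is H = (-20.41, -42.66). E is the foot of the tangent from H: E = (-35.98, -17.01).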